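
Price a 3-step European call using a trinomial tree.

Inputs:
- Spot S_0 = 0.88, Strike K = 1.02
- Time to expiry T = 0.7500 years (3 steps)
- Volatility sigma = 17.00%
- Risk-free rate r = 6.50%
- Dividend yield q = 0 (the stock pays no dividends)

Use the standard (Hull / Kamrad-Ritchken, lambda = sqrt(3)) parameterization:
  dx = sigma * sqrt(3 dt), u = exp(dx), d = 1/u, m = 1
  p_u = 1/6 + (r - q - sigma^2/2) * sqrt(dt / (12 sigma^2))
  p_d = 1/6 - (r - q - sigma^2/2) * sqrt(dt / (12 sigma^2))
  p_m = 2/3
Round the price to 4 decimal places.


Answer: Price = V(0,0) = 0.0166

Derivation:
dt = T/N = 0.250000; dx = sigma*sqrt(3*dt) = 0.147224
u = exp(dx) = 1.158614; d = 1/u = 0.863100
p_u = 0.209586, p_m = 0.666667, p_d = 0.123747
Discount per step: exp(-r*dt) = 0.983881
Stock lattice S(k, j) with j the centered position index:
  k=0: S(0,+0) = 0.8800
  k=1: S(1,-1) = 0.7595; S(1,+0) = 0.8800; S(1,+1) = 1.0196
  k=2: S(2,-2) = 0.6555; S(2,-1) = 0.7595; S(2,+0) = 0.8800; S(2,+1) = 1.0196; S(2,+2) = 1.1813
  k=3: S(3,-3) = 0.5658; S(3,-2) = 0.6555; S(3,-1) = 0.7595; S(3,+0) = 0.8800; S(3,+1) = 1.0196; S(3,+2) = 1.1813; S(3,+3) = 1.3687
Terminal payoffs V(N, j) = max(S_T - K, 0):
  V(3,-3) = 0.000000; V(3,-2) = 0.000000; V(3,-1) = 0.000000; V(3,+0) = 0.000000; V(3,+1) = 0.000000; V(3,+2) = 0.161300; V(3,+3) = 0.348670
Backward induction: V(k, j) = exp(-r*dt) * [p_u * V(k+1, j+1) + p_m * V(k+1, j) + p_d * V(k+1, j-1)]
  V(2,-2) = exp(-r*dt) * [p_u*0.000000 + p_m*0.000000 + p_d*0.000000] = 0.000000
  V(2,-1) = exp(-r*dt) * [p_u*0.000000 + p_m*0.000000 + p_d*0.000000] = 0.000000
  V(2,+0) = exp(-r*dt) * [p_u*0.000000 + p_m*0.000000 + p_d*0.000000] = 0.000000
  V(2,+1) = exp(-r*dt) * [p_u*0.161300 + p_m*0.000000 + p_d*0.000000] = 0.033261
  V(2,+2) = exp(-r*dt) * [p_u*0.348670 + p_m*0.161300 + p_d*0.000000] = 0.177698
  V(1,-1) = exp(-r*dt) * [p_u*0.000000 + p_m*0.000000 + p_d*0.000000] = 0.000000
  V(1,+0) = exp(-r*dt) * [p_u*0.033261 + p_m*0.000000 + p_d*0.000000] = 0.006859
  V(1,+1) = exp(-r*dt) * [p_u*0.177698 + p_m*0.033261 + p_d*0.000000] = 0.058459
  V(0,+0) = exp(-r*dt) * [p_u*0.058459 + p_m*0.006859 + p_d*0.000000] = 0.016554


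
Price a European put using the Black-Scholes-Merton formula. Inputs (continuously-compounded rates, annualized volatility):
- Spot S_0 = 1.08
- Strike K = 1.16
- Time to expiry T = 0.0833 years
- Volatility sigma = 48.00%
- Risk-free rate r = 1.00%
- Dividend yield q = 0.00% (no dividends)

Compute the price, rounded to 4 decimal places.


d1 = (ln(S/K) + (r - q + 0.5*sigma^2) * T) / (sigma * sqrt(T)) = -0.44053279
d2 = d1 - sigma * sqrt(T) = -0.57906914
exp(-rT) = 0.99916735; exp(-qT) = 1.00000000
P = K * exp(-rT) * N(-d2) - S_0 * exp(-qT) * N(-d1)
N(-d1) = 0.67022436; N(-d2) = 0.71872874
P = 1.1600 * 0.99916735 * 0.71872874 - 1.0800 * 1.00000000 * 0.67022436 = 0.1092

Answer: Price = 0.1092


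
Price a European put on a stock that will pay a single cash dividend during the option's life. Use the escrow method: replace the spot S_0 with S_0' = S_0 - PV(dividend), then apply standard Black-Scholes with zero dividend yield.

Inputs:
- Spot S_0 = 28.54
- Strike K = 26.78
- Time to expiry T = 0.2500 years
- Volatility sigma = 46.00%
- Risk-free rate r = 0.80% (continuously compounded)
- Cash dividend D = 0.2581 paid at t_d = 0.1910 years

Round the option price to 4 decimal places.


Answer: Price = 1.8157

Derivation:
PV(D) = D * exp(-r * t_d) = 0.2581 * 0.99847317 = 0.25770592
S_0' = S_0 - PV(D) = 28.5400 - 0.25770592 = 28.28229408
d1 = (ln(S_0'/K) + (r + sigma^2/2)*T) / (sigma*sqrt(T)) = 0.36100268
d2 = d1 - sigma*sqrt(T) = 0.13100268
exp(-rT) = 0.99800200
N(-d1) = 0.35904872; N(-d2) = 0.44788659
P = K * exp(-rT) * N(-d2) - S_0' * N(-d1) = 26.7800 * 0.99800200 * 0.44788659 - 28.28229408 * 0.35904872 = 1.8157


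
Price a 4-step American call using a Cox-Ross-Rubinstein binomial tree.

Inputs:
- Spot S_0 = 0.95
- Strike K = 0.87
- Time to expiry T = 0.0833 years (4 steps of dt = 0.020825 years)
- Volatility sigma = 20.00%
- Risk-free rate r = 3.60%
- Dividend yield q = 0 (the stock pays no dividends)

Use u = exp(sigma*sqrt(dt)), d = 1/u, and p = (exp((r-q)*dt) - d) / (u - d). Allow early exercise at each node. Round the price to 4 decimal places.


dt = T/N = 0.020825
u = exp(sigma*sqrt(dt)) = 1.029282; d = 1/u = 0.971551
p = (exp((r-q)*dt) - d) / (u - d) = 0.505776
Discount per step: exp(-r*dt) = 0.999251
Stock lattice S(k, i) with i counting down-moves:
  k=0: S(0,0) = 0.9500
  k=1: S(1,0) = 0.9778; S(1,1) = 0.9230
  k=2: S(2,0) = 1.0065; S(2,1) = 0.9500; S(2,2) = 0.8967
  k=3: S(3,0) = 1.0359; S(3,1) = 0.9778; S(3,2) = 0.9230; S(3,3) = 0.8712
  k=4: S(4,0) = 1.0663; S(4,1) = 1.0065; S(4,2) = 0.9500; S(4,3) = 0.8967; S(4,4) = 0.8464
Terminal payoffs V(N, i) = max(S_T - K, 0):
  V(4,0) = 0.196256; V(4,1) = 0.136451; V(4,2) = 0.080000; V(4,3) = 0.026715; V(4,4) = 0.000000
Backward induction: V(k, i) = exp(-r*dt) * [p * V(k+1, i) + (1-p) * V(k+1, i+1)]; then take max(V_cont, immediate exercise) for American.
  V(3,0) = exp(-r*dt) * [p*0.196256 + (1-p)*0.136451] = 0.166574; exercise = 0.165922; V(3,0) = max -> 0.166574
  V(3,1) = exp(-r*dt) * [p*0.136451 + (1-p)*0.080000] = 0.108470; exercise = 0.107818; V(3,1) = max -> 0.108470
  V(3,2) = exp(-r*dt) * [p*0.080000 + (1-p)*0.026715] = 0.053625; exercise = 0.052973; V(3,2) = max -> 0.053625
  V(3,3) = exp(-r*dt) * [p*0.026715 + (1-p)*0.000000] = 0.013502; exercise = 0.001205; V(3,3) = max -> 0.013502
  V(2,0) = exp(-r*dt) * [p*0.166574 + (1-p)*0.108470] = 0.137754; exercise = 0.136451; V(2,0) = max -> 0.137754
  V(2,1) = exp(-r*dt) * [p*0.108470 + (1-p)*0.053625] = 0.081304; exercise = 0.080000; V(2,1) = max -> 0.081304
  V(2,2) = exp(-r*dt) * [p*0.053625 + (1-p)*0.013502] = 0.033770; exercise = 0.026715; V(2,2) = max -> 0.033770
  V(1,0) = exp(-r*dt) * [p*0.137754 + (1-p)*0.081304] = 0.109773; exercise = 0.107818; V(1,0) = max -> 0.109773
  V(1,1) = exp(-r*dt) * [p*0.081304 + (1-p)*0.033770] = 0.057768; exercise = 0.052973; V(1,1) = max -> 0.057768
  V(0,0) = exp(-r*dt) * [p*0.109773 + (1-p)*0.057768] = 0.084008; exercise = 0.080000; V(0,0) = max -> 0.084008

Answer: Price = V(0,0) = 0.0840


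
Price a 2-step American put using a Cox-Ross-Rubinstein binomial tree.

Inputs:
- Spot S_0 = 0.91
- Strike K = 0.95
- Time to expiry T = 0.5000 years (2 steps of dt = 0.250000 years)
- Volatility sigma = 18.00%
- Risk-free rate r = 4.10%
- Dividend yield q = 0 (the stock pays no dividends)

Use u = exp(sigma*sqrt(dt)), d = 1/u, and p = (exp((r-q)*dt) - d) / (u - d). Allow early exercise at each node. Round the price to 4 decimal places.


dt = T/N = 0.250000
u = exp(sigma*sqrt(dt)) = 1.094174; d = 1/u = 0.913931
p = (exp((r-q)*dt) - d) / (u - d) = 0.534675
Discount per step: exp(-r*dt) = 0.989802
Stock lattice S(k, i) with i counting down-moves:
  k=0: S(0,0) = 0.9100
  k=1: S(1,0) = 0.9957; S(1,1) = 0.8317
  k=2: S(2,0) = 1.0895; S(2,1) = 0.9100; S(2,2) = 0.7601
Terminal payoffs V(N, i) = max(K - S_T, 0):
  V(2,0) = 0.000000; V(2,1) = 0.040000; V(2,2) = 0.189904
Backward induction: V(k, i) = exp(-r*dt) * [p * V(k+1, i) + (1-p) * V(k+1, i+1)]; then take max(V_cont, immediate exercise) for American.
  V(1,0) = exp(-r*dt) * [p*0.000000 + (1-p)*0.040000] = 0.018423; exercise = 0.000000; V(1,0) = max -> 0.018423
  V(1,1) = exp(-r*dt) * [p*0.040000 + (1-p)*0.189904] = 0.108635; exercise = 0.118323; V(1,1) = max -> 0.118323
  V(0,0) = exp(-r*dt) * [p*0.018423 + (1-p)*0.118323] = 0.064247; exercise = 0.040000; V(0,0) = max -> 0.064247

Answer: Price = V(0,0) = 0.0642


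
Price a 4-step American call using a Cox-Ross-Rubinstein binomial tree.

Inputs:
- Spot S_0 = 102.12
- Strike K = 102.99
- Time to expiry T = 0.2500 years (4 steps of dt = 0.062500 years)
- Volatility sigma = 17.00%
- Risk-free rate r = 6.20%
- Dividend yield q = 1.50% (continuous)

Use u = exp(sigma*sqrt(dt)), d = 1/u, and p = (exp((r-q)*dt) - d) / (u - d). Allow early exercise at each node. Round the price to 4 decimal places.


Answer: Price = V(0,0) = 3.5487

Derivation:
dt = T/N = 0.062500
u = exp(sigma*sqrt(dt)) = 1.043416; d = 1/u = 0.958390
p = (exp((r-q)*dt) - d) / (u - d) = 0.523976
Discount per step: exp(-r*dt) = 0.996132
Stock lattice S(k, i) with i counting down-moves:
  k=0: S(0,0) = 102.1200
  k=1: S(1,0) = 106.5536; S(1,1) = 97.8708
  k=2: S(2,0) = 111.1798; S(2,1) = 102.1200; S(2,2) = 93.7985
  k=3: S(3,0) = 116.0068; S(3,1) = 106.5536; S(3,2) = 97.8708; S(3,3) = 89.8956
  k=4: S(4,0) = 121.0433; S(4,1) = 111.1798; S(4,2) = 102.1200; S(4,3) = 93.7985; S(4,4) = 86.1551
Terminal payoffs V(N, i) = max(S_T - K, 0):
  V(4,0) = 18.053331; V(4,1) = 8.189787; V(4,2) = 0.000000; V(4,3) = 0.000000; V(4,4) = 0.000000
Backward induction: V(k, i) = exp(-r*dt) * [p * V(k+1, i) + (1-p) * V(k+1, i+1)]; then take max(V_cont, immediate exercise) for American.
  V(3,0) = exp(-r*dt) * [p*18.053331 + (1-p)*8.189787] = 13.306383; exercise = 13.016775; V(3,0) = max -> 13.306383
  V(3,1) = exp(-r*dt) * [p*8.189787 + (1-p)*0.000000] = 4.274654; exercise = 3.563648; V(3,1) = max -> 4.274654
  V(3,2) = exp(-r*dt) * [p*0.000000 + (1-p)*0.000000] = 0.000000; exercise = 0.000000; V(3,2) = max -> 0.000000
  V(3,3) = exp(-r*dt) * [p*0.000000 + (1-p)*0.000000] = 0.000000; exercise = 0.000000; V(3,3) = max -> 0.000000
  V(2,0) = exp(-r*dt) * [p*13.306383 + (1-p)*4.274654] = 8.972227; exercise = 8.189787; V(2,0) = max -> 8.972227
  V(2,1) = exp(-r*dt) * [p*4.274654 + (1-p)*0.000000] = 2.231153; exercise = 0.000000; V(2,1) = max -> 2.231153
  V(2,2) = exp(-r*dt) * [p*0.000000 + (1-p)*0.000000] = 0.000000; exercise = 0.000000; V(2,2) = max -> 0.000000
  V(1,0) = exp(-r*dt) * [p*8.972227 + (1-p)*2.231153] = 5.741023; exercise = 3.563648; V(1,0) = max -> 5.741023
  V(1,1) = exp(-r*dt) * [p*2.231153 + (1-p)*0.000000] = 1.164549; exercise = 0.000000; V(1,1) = max -> 1.164549
  V(0,0) = exp(-r*dt) * [p*5.741023 + (1-p)*1.164549] = 3.548732; exercise = 0.000000; V(0,0) = max -> 3.548732


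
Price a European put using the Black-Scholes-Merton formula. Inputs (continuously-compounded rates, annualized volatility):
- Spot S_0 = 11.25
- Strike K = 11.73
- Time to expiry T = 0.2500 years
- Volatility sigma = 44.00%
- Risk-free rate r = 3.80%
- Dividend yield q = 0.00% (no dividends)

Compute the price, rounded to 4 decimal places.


d1 = (ln(S/K) + (r - q + 0.5*sigma^2) * T) / (sigma * sqrt(T)) = -0.03673425
d2 = d1 - sigma * sqrt(T) = -0.25673425
exp(-rT) = 0.99054498; exp(-qT) = 1.00000000
P = K * exp(-rT) * N(-d2) - S_0 * exp(-qT) * N(-d1)
N(-d1) = 0.51465155; N(-d2) = 0.60130803
P = 11.7300 * 0.99054498 * 0.60130803 - 11.2500 * 1.00000000 * 0.51465155 = 1.1968

Answer: Price = 1.1968


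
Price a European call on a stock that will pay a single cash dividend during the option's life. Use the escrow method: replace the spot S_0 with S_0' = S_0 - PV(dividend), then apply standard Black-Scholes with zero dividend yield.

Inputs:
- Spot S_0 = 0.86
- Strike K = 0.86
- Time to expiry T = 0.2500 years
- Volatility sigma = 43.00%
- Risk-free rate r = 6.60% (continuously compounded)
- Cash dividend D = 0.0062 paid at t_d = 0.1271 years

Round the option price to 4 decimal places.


Answer: Price = 0.0768

Derivation:
PV(D) = D * exp(-r * t_d) = 0.0062 * 0.99164649 = 0.00614821
S_0' = S_0 - PV(D) = 0.8600 - 0.00614821 = 0.85385179
d1 = (ln(S_0'/K) + (r + sigma^2/2)*T) / (sigma*sqrt(T)) = 0.15087323
d2 = d1 - sigma*sqrt(T) = -0.06412677
exp(-rT) = 0.98363538
N(d1) = 0.55996214; N(d2) = 0.47443464
C = S_0' * N(d1) - K * exp(-rT) * N(d2) = 0.85385179 * 0.55996214 - 0.8600 * 0.98363538 * 0.47443464 = 0.0768


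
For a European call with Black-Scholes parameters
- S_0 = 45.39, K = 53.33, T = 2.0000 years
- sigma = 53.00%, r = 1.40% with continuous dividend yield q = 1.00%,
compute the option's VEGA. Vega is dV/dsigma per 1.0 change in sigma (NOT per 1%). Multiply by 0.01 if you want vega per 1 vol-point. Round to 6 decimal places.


d1 = 0.1703630925; d2 = -0.5791700955
phi(d1) = 0.3931947177; exp(-qT) = 0.9801986733; exp(-rT) = 0.9723883668
Vega = S * exp(-qT) * phi(d1) * sqrt(T) = 45.3900 * 0.9801986733 * 0.3931947177 * 1.4142135624 = 24.739845

Answer: Vega = 24.739845


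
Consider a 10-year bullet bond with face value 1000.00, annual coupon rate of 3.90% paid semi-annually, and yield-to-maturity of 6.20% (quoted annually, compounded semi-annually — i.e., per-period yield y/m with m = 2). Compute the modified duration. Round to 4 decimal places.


Answer: Modified duration = 7.9353

Derivation:
Coupon per period c = face * coupon_rate / m = 19.500000
Periods per year m = 2; per-period yield y/m = 0.031000
Number of cashflows N = 20
Cashflows (t years, CF_t, discount factor 1/(1+y/m)^(m*t), PV):
  t = 0.5000: CF_t = 19.500000, DF = 0.969932, PV = 18.913676
  t = 1.0000: CF_t = 19.500000, DF = 0.940768, PV = 18.344982
  t = 1.5000: CF_t = 19.500000, DF = 0.912481, PV = 17.793387
  t = 2.0000: CF_t = 19.500000, DF = 0.885045, PV = 17.258377
  t = 2.5000: CF_t = 19.500000, DF = 0.858434, PV = 16.739454
  t = 3.0000: CF_t = 19.500000, DF = 0.832622, PV = 16.236134
  t = 3.5000: CF_t = 19.500000, DF = 0.807587, PV = 15.747947
  t = 4.0000: CF_t = 19.500000, DF = 0.783305, PV = 15.274440
  t = 4.5000: CF_t = 19.500000, DF = 0.759752, PV = 14.815169
  t = 5.0000: CF_t = 19.500000, DF = 0.736908, PV = 14.369709
  t = 5.5000: CF_t = 19.500000, DF = 0.714751, PV = 13.937642
  t = 6.0000: CF_t = 19.500000, DF = 0.693260, PV = 13.518566
  t = 6.5000: CF_t = 19.500000, DF = 0.672415, PV = 13.112091
  t = 7.0000: CF_t = 19.500000, DF = 0.652197, PV = 12.717838
  t = 7.5000: CF_t = 19.500000, DF = 0.632587, PV = 12.335440
  t = 8.0000: CF_t = 19.500000, DF = 0.613566, PV = 11.964539
  t = 8.5000: CF_t = 19.500000, DF = 0.595117, PV = 11.604790
  t = 9.0000: CF_t = 19.500000, DF = 0.577224, PV = 11.255859
  t = 9.5000: CF_t = 19.500000, DF = 0.559868, PV = 10.917419
  t = 10.0000: CF_t = 1019.500000, DF = 0.543034, PV = 553.622745
Price P = sum_t PV_t = 830.480203
First compute Macaulay numerator sum_t t * PV_t:
  t * PV_t at t = 0.5000: 9.456838
  t * PV_t at t = 1.0000: 18.344982
  t * PV_t at t = 1.5000: 26.690080
  t * PV_t at t = 2.0000: 34.516754
  t * PV_t at t = 2.5000: 41.848635
  t * PV_t at t = 3.0000: 48.708401
  t * PV_t at t = 3.5000: 55.117816
  t * PV_t at t = 4.0000: 61.097759
  t * PV_t at t = 4.5000: 66.668263
  t * PV_t at t = 5.0000: 71.848543
  t * PV_t at t = 5.5000: 76.657029
  t * PV_t at t = 6.0000: 81.111396
  t * PV_t at t = 6.5000: 85.228593
  t * PV_t at t = 7.0000: 89.024868
  t * PV_t at t = 7.5000: 92.515797
  t * PV_t at t = 8.0000: 95.716311
  t * PV_t at t = 8.5000: 98.640719
  t * PV_t at t = 9.0000: 101.302729
  t * PV_t at t = 9.5000: 103.715479
  t * PV_t at t = 10.0000: 5536.227451
Macaulay duration D = 6794.438442 / 830.480203 = 8.181337
Modified duration = D / (1 + y/m) = 8.181337 / (1 + 0.031000) = 7.935341


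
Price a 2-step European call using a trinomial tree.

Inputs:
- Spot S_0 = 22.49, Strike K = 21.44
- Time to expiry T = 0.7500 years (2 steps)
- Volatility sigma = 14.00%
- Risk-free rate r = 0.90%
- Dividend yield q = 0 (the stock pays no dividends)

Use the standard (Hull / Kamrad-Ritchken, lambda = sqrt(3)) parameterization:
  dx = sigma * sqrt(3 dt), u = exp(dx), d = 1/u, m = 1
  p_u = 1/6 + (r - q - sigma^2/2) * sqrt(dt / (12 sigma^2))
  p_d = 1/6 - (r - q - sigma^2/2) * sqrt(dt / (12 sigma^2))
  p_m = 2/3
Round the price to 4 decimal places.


Answer: Price = V(0,0) = 1.7823

Derivation:
dt = T/N = 0.375000; dx = sigma*sqrt(3*dt) = 0.148492
u = exp(dx) = 1.160084; d = 1/u = 0.862007
p_u = 0.165657, p_m = 0.666667, p_d = 0.167677
Discount per step: exp(-r*dt) = 0.996631
Stock lattice S(k, j) with j the centered position index:
  k=0: S(0,+0) = 22.4900
  k=1: S(1,-1) = 19.3865; S(1,+0) = 22.4900; S(1,+1) = 26.0903
  k=2: S(2,-2) = 16.7113; S(2,-1) = 19.3865; S(2,+0) = 22.4900; S(2,+1) = 26.0903; S(2,+2) = 30.2669
Terminal payoffs V(N, j) = max(S_T - K, 0):
  V(2,-2) = 0.000000; V(2,-1) = 0.000000; V(2,+0) = 1.050000; V(2,+1) = 4.650289; V(2,+2) = 8.826927
Backward induction: V(k, j) = exp(-r*dt) * [p_u * V(k+1, j+1) + p_m * V(k+1, j) + p_d * V(k+1, j-1)]
  V(1,-1) = exp(-r*dt) * [p_u*1.050000 + p_m*0.000000 + p_d*0.000000] = 0.173353
  V(1,+0) = exp(-r*dt) * [p_u*4.650289 + p_m*1.050000 + p_d*0.000000] = 1.465397
  V(1,+1) = exp(-r*dt) * [p_u*8.826927 + p_m*4.650289 + p_d*1.050000] = 4.722526
  V(0,+0) = exp(-r*dt) * [p_u*4.722526 + p_m*1.465397 + p_d*0.173353] = 1.782290


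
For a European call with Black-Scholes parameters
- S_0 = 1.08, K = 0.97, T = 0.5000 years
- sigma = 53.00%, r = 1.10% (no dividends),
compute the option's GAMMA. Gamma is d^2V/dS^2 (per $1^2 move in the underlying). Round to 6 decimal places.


d1 = 0.4886914990; d2 = 0.1139249050
phi(d1) = 0.3540389924; exp(-qT) = 1.0000000000; exp(-rT) = 0.9945150973
Gamma = exp(-qT) * phi(d1) / (S * sigma * sqrt(T)) = 1.0000000000 * 0.3540389924 / (1.0800 * 0.5300 * 0.7071067812) = 0.874715

Answer: Gamma = 0.874715


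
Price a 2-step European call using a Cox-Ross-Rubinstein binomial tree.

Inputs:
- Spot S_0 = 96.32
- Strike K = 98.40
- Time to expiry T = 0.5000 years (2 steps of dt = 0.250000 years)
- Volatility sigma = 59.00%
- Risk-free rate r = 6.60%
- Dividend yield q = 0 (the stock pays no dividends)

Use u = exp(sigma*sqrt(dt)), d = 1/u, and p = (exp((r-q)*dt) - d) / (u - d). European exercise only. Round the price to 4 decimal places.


Answer: Price = V(0,0) = 15.0667

Derivation:
dt = T/N = 0.250000
u = exp(sigma*sqrt(dt)) = 1.343126; d = 1/u = 0.744532
p = (exp((r-q)*dt) - d) / (u - d) = 0.454573
Discount per step: exp(-r*dt) = 0.983635
Stock lattice S(k, i) with i counting down-moves:
  k=0: S(0,0) = 96.3200
  k=1: S(1,0) = 129.3699; S(1,1) = 71.7133
  k=2: S(2,0) = 173.7602; S(2,1) = 96.3200; S(2,2) = 53.3928
Terminal payoffs V(N, i) = max(S_T - K, 0):
  V(2,0) = 75.360164; V(2,1) = 0.000000; V(2,2) = 0.000000
Backward induction: V(k, i) = exp(-r*dt) * [p * V(k+1, i) + (1-p) * V(k+1, i+1)].
  V(1,0) = exp(-r*dt) * [p*75.360164 + (1-p)*0.000000] = 33.696131
  V(1,1) = exp(-r*dt) * [p*0.000000 + (1-p)*0.000000] = 0.000000
  V(0,0) = exp(-r*dt) * [p*33.696131 + (1-p)*0.000000] = 15.066704


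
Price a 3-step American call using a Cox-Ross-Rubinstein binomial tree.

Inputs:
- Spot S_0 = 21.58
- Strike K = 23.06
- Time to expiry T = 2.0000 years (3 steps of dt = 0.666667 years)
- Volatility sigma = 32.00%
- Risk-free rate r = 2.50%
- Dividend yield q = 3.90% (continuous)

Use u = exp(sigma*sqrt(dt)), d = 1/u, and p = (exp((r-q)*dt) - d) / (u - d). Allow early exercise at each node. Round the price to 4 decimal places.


dt = T/N = 0.666667
u = exp(sigma*sqrt(dt)) = 1.298590; d = 1/u = 0.770066
p = (exp((r-q)*dt) - d) / (u - d) = 0.417472
Discount per step: exp(-r*dt) = 0.983471
Stock lattice S(k, i) with i counting down-moves:
  k=0: S(0,0) = 21.5800
  k=1: S(1,0) = 28.0236; S(1,1) = 16.6180
  k=2: S(2,0) = 36.3911; S(2,1) = 21.5800; S(2,2) = 12.7970
  k=3: S(3,0) = 47.2571; S(3,1) = 28.0236; S(3,2) = 16.6180; S(3,3) = 9.8545
Terminal payoffs V(N, i) = max(S_T - K, 0):
  V(3,0) = 24.197136; V(3,1) = 4.963568; V(3,2) = 0.000000; V(3,3) = 0.000000
Backward induction: V(k, i) = exp(-r*dt) * [p * V(k+1, i) + (1-p) * V(k+1, i+1)]; then take max(V_cont, immediate exercise) for American.
  V(2,0) = exp(-r*dt) * [p*24.197136 + (1-p)*4.963568] = 12.778293; exercise = 13.331119; V(2,0) = max -> 13.331119
  V(2,1) = exp(-r*dt) * [p*4.963568 + (1-p)*0.000000] = 2.037902; exercise = 0.000000; V(2,1) = max -> 2.037902
  V(2,2) = exp(-r*dt) * [p*0.000000 + (1-p)*0.000000] = 0.000000; exercise = 0.000000; V(2,2) = max -> 0.000000
  V(1,0) = exp(-r*dt) * [p*13.331119 + (1-p)*2.037902] = 6.640898; exercise = 4.963568; V(1,0) = max -> 6.640898
  V(1,1) = exp(-r*dt) * [p*2.037902 + (1-p)*0.000000] = 0.836706; exercise = 0.000000; V(1,1) = max -> 0.836706
  V(0,0) = exp(-r*dt) * [p*6.640898 + (1-p)*0.836706] = 3.205915; exercise = 0.000000; V(0,0) = max -> 3.205915

Answer: Price = V(0,0) = 3.2059


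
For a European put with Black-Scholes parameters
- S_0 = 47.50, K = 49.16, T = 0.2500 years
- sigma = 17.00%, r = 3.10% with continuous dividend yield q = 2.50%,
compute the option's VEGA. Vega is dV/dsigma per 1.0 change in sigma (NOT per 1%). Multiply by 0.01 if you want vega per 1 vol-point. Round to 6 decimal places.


d1 = -0.3439773371; d2 = -0.4289773371
phi(d1) = 0.3760253426; exp(-qT) = 0.9937694906; exp(-rT) = 0.9922799538
Vega = S * exp(-qT) * phi(d1) * sqrt(T) = 47.5000 * 0.9937694906 * 0.3760253426 * 0.5000000000 = 8.874960

Answer: Vega = 8.874960


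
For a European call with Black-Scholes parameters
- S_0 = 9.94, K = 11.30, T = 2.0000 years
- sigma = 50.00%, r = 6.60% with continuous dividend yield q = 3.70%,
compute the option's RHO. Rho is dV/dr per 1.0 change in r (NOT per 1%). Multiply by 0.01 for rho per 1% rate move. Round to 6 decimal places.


d1 = 0.2542251039; d2 = -0.4528816772
phi(d1) = 0.3862564565; exp(-qT) = 0.9286716938; exp(-rT) = 0.8763409951
N(d2) = 0.3253169727
Rho = K*T*exp(-rT)*N(d2) = 11.3000 * 2.0000 * 0.8763409951 * 0.3253169727 = 6.443002

Answer: Rho = 6.443002


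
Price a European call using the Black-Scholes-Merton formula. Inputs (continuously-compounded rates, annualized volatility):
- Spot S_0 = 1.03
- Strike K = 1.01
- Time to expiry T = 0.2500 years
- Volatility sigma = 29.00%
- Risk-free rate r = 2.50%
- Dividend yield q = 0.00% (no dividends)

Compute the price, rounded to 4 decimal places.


Answer: Price = 0.0728

Derivation:
d1 = (ln(S/K) + (r - q + 0.5*sigma^2) * T) / (sigma * sqrt(T)) = 0.25083429
d2 = d1 - sigma * sqrt(T) = 0.10583429
exp(-rT) = 0.99376949; exp(-qT) = 1.00000000
C = S_0 * exp(-qT) * N(d1) - K * exp(-rT) * N(d2)
N(d1) = 0.59902888; N(d2) = 0.54214308
C = 1.0300 * 1.00000000 * 0.59902888 - 1.0100 * 0.99376949 * 0.54214308 = 0.0728


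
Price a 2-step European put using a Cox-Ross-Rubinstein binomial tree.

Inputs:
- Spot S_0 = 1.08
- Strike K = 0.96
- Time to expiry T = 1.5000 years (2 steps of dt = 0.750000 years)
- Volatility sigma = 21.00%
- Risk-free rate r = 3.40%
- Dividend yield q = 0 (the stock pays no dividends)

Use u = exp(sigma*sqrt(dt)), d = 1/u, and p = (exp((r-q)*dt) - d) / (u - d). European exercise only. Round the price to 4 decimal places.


Answer: Price = V(0,0) = 0.0448

Derivation:
dt = T/N = 0.750000
u = exp(sigma*sqrt(dt)) = 1.199453; d = 1/u = 0.833714
p = (exp((r-q)*dt) - d) / (u - d) = 0.525277
Discount per step: exp(-r*dt) = 0.974822
Stock lattice S(k, i) with i counting down-moves:
  k=0: S(0,0) = 1.0800
  k=1: S(1,0) = 1.2954; S(1,1) = 0.9004
  k=2: S(2,0) = 1.5538; S(2,1) = 1.0800; S(2,2) = 0.7507
Terminal payoffs V(N, i) = max(K - S_T, 0):
  V(2,0) = 0.000000; V(2,1) = 0.000000; V(2,2) = 0.209315
Backward induction: V(k, i) = exp(-r*dt) * [p * V(k+1, i) + (1-p) * V(k+1, i+1)].
  V(1,0) = exp(-r*dt) * [p*0.000000 + (1-p)*0.000000] = 0.000000
  V(1,1) = exp(-r*dt) * [p*0.000000 + (1-p)*0.209315] = 0.096865
  V(0,0) = exp(-r*dt) * [p*0.000000 + (1-p)*0.096865] = 0.044826


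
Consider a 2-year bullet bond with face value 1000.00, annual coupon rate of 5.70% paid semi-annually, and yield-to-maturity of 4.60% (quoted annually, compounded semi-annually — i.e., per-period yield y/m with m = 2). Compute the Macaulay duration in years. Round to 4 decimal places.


Answer: Macaulay duration = 1.9193 years

Derivation:
Coupon per period c = face * coupon_rate / m = 28.500000
Periods per year m = 2; per-period yield y/m = 0.023000
Number of cashflows N = 4
Cashflows (t years, CF_t, discount factor 1/(1+y/m)^(m*t), PV):
  t = 0.5000: CF_t = 28.500000, DF = 0.977517, PV = 27.859238
  t = 1.0000: CF_t = 28.500000, DF = 0.955540, PV = 27.232881
  t = 1.5000: CF_t = 28.500000, DF = 0.934056, PV = 26.620607
  t = 2.0000: CF_t = 1028.500000, DF = 0.913056, PV = 939.078205
Price P = sum_t PV_t = 1020.790931
Macaulay numerator sum_t t * PV_t:
  t * PV_t at t = 0.5000: 13.929619
  t * PV_t at t = 1.0000: 27.232881
  t * PV_t at t = 1.5000: 39.930911
  t * PV_t at t = 2.0000: 1878.156410
Macaulay duration D = (sum_t t * PV_t) / P = 1959.249821 / 1020.790931 = 1.919345


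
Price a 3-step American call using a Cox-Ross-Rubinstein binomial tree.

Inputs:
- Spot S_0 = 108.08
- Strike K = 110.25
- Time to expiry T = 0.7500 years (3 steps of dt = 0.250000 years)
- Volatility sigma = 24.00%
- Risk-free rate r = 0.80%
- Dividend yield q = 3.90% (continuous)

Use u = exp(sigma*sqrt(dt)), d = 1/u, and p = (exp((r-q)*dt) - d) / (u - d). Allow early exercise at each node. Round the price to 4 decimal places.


Answer: Price = V(0,0) = 7.6740

Derivation:
dt = T/N = 0.250000
u = exp(sigma*sqrt(dt)) = 1.127497; d = 1/u = 0.886920
p = (exp((r-q)*dt) - d) / (u - d) = 0.437946
Discount per step: exp(-r*dt) = 0.998002
Stock lattice S(k, i) with i counting down-moves:
  k=0: S(0,0) = 108.0800
  k=1: S(1,0) = 121.8599; S(1,1) = 95.8584
  k=2: S(2,0) = 137.3966; S(2,1) = 108.0800; S(2,2) = 85.0187
  k=3: S(3,0) = 154.9142; S(3,1) = 121.8599; S(3,2) = 95.8584; S(3,3) = 75.4049
Terminal payoffs V(N, i) = max(S_T - K, 0):
  V(3,0) = 44.664243; V(3,1) = 11.609860; V(3,2) = 0.000000; V(3,3) = 0.000000
Backward induction: V(k, i) = exp(-r*dt) * [p * V(k+1, i) + (1-p) * V(k+1, i+1)]; then take max(V_cont, immediate exercise) for American.
  V(2,0) = exp(-r*dt) * [p*44.664243 + (1-p)*11.609860] = 26.033780; exercise = 27.146608; V(2,0) = max -> 27.146608
  V(2,1) = exp(-r*dt) * [p*11.609860 + (1-p)*0.000000] = 5.074335; exercise = 0.000000; V(2,1) = max -> 5.074335
  V(2,2) = exp(-r*dt) * [p*0.000000 + (1-p)*0.000000] = 0.000000; exercise = 0.000000; V(2,2) = max -> 0.000000
  V(1,0) = exp(-r*dt) * [p*27.146608 + (1-p)*5.074335] = 14.711350; exercise = 11.609860; V(1,0) = max -> 14.711350
  V(1,1) = exp(-r*dt) * [p*5.074335 + (1-p)*0.000000] = 2.217845; exercise = 0.000000; V(1,1) = max -> 2.217845
  V(0,0) = exp(-r*dt) * [p*14.711350 + (1-p)*2.217845] = 7.673964; exercise = 0.000000; V(0,0) = max -> 7.673964


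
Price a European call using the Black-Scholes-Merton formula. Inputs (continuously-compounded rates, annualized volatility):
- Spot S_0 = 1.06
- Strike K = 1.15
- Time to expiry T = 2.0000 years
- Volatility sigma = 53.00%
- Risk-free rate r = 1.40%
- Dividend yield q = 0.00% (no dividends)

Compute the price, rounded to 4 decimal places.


d1 = (ln(S/K) + (r - q + 0.5*sigma^2) * T) / (sigma * sqrt(T)) = 0.30339813
d2 = d1 - sigma * sqrt(T) = -0.44613506
exp(-rT) = 0.97238837; exp(-qT) = 1.00000000
C = S_0 * exp(-qT) * N(d1) - K * exp(-rT) * N(d2)
N(d1) = 0.61920676; N(d2) = 0.32774984
C = 1.0600 * 1.00000000 * 0.61920676 - 1.1500 * 0.97238837 * 0.32774984 = 0.2899

Answer: Price = 0.2899


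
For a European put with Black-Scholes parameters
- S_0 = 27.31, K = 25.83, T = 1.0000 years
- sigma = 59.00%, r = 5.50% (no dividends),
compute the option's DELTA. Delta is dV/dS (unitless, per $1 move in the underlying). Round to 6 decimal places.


d1 = 0.4826547939; d2 = -0.1073452061
phi(d1) = 0.3550785103; exp(-qT) = 1.0000000000; exp(-rT) = 0.9464851480
N(-d1) = 0.3146704332
Delta = -exp(-qT) * N(-d1) = -1.0000000000 * 0.3146704332 = -0.314670

Answer: Delta = -0.314670


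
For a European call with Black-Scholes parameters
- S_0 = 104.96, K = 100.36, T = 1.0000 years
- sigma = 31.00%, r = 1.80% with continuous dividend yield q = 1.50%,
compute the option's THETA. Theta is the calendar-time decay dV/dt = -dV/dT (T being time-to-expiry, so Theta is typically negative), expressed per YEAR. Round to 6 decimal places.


Answer: Theta = -6.017934

Derivation:
d1 = 0.3092438829; d2 = -0.0007561171
phi(d1) = 0.3803153801; exp(-qT) = 0.9851119396; exp(-rT) = 0.9821610324
Theta = -S*exp(-qT)*phi(d1)*sigma/(2*sqrt(T)) - r*K*exp(-rT)*N(d2) + q*S*exp(-qT)*N(d1)
N(d1) = 0.6214319925; N(d2) = 0.4996983529; sqrt(T) = 1.0000000000
Term 1 = -104.9600 * 0.9851119396 * 0.3803153801 * 0.3100 / (2 * 1.0000000000) = -6.0951583340
Term 2 = -0.0180 * 100.3600 * 0.9821610324 * 0.4996983529 = -0.8865919323
Term 3 = 0.0150 * 104.9600 * 0.9851119396 * 0.6214319925 = 0.9638163108
Theta = -6.0951583340 + (-0.8865919323) + (0.9638163108) = -6.017934


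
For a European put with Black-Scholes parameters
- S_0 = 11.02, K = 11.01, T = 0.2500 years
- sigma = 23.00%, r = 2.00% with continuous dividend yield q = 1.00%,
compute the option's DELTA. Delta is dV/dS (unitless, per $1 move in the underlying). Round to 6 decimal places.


d1 = 0.0871335043; d2 = -0.0278664957
phi(d1) = 0.3974307170; exp(-qT) = 0.9975031224; exp(-rT) = 0.9950124792
N(-d1) = 0.4652826971
Delta = -exp(-qT) * N(-d1) = -0.9975031224 * 0.4652826971 = -0.464121

Answer: Delta = -0.464121


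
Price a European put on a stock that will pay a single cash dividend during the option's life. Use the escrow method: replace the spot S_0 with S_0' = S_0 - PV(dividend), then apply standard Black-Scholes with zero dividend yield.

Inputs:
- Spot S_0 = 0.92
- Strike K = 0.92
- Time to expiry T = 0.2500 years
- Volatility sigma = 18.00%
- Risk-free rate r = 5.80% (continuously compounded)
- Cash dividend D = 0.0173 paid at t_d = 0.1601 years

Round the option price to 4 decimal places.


PV(D) = D * exp(-r * t_d) = 0.0173 * 0.99075718 = 0.01714010
S_0' = S_0 - PV(D) = 0.9200 - 0.01714010 = 0.90285990
d1 = (ln(S_0'/K) + (r + sigma^2/2)*T) / (sigma*sqrt(T)) = -0.00284753
d2 = d1 - sigma*sqrt(T) = -0.09284753
exp(-rT) = 0.98560462
N(-d1) = 0.50113600; N(-d2) = 0.53698765
P = K * exp(-rT) * N(-d2) - S_0' * N(-d1) = 0.9200 * 0.98560462 * 0.53698765 - 0.90285990 * 0.50113600 = 0.0345

Answer: Price = 0.0345


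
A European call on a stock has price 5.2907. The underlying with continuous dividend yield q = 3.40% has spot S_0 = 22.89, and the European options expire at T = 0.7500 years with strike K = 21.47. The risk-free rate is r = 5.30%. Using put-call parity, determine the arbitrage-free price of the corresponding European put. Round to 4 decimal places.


Put-call parity: C - P = S_0 * exp(-qT) - K * exp(-rT).
S_0 * exp(-qT) = 22.8900 * 0.97482238 = 22.31368425
K * exp(-rT) = 21.4700 * 0.96102967 = 20.63330694
P = C - S*exp(-qT) + K*exp(-rT)
P = 5.2907 - 22.31368425 + 20.63330694 = 3.6103

Answer: Put price = 3.6103


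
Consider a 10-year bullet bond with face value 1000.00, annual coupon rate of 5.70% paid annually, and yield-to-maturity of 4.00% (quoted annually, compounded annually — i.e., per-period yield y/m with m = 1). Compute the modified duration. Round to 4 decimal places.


Coupon per period c = face * coupon_rate / m = 57.000000
Periods per year m = 1; per-period yield y/m = 0.040000
Number of cashflows N = 10
Cashflows (t years, CF_t, discount factor 1/(1+y/m)^(m*t), PV):
  t = 1.0000: CF_t = 57.000000, DF = 0.961538, PV = 54.807692
  t = 2.0000: CF_t = 57.000000, DF = 0.924556, PV = 52.699704
  t = 3.0000: CF_t = 57.000000, DF = 0.888996, PV = 50.672792
  t = 4.0000: CF_t = 57.000000, DF = 0.854804, PV = 48.723839
  t = 5.0000: CF_t = 57.000000, DF = 0.821927, PV = 46.849845
  t = 6.0000: CF_t = 57.000000, DF = 0.790315, PV = 45.047928
  t = 7.0000: CF_t = 57.000000, DF = 0.759918, PV = 43.315315
  t = 8.0000: CF_t = 57.000000, DF = 0.730690, PV = 41.649342
  t = 9.0000: CF_t = 57.000000, DF = 0.702587, PV = 40.047444
  t = 10.0000: CF_t = 1057.000000, DF = 0.675564, PV = 714.071326
Price P = sum_t PV_t = 1137.885228
First compute Macaulay numerator sum_t t * PV_t:
  t * PV_t at t = 1.0000: 54.807692
  t * PV_t at t = 2.0000: 105.399408
  t * PV_t at t = 3.0000: 152.018377
  t * PV_t at t = 4.0000: 194.895356
  t * PV_t at t = 5.0000: 234.249225
  t * PV_t at t = 6.0000: 270.287568
  t * PV_t at t = 7.0000: 303.207207
  t * PV_t at t = 8.0000: 333.194733
  t * PV_t at t = 9.0000: 360.426995
  t * PV_t at t = 10.0000: 7140.713264
Macaulay duration D = 9149.199827 / 1137.885228 = 8.040530
Modified duration = D / (1 + y/m) = 8.040530 / (1 + 0.040000) = 7.731278

Answer: Modified duration = 7.7313


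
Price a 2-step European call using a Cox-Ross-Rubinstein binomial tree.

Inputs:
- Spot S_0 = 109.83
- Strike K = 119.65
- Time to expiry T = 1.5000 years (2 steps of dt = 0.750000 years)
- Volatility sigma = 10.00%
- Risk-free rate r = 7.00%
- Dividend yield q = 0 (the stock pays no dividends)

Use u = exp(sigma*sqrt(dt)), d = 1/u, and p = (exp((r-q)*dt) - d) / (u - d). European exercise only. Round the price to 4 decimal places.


Answer: Price = V(0,0) = 6.1399

Derivation:
dt = T/N = 0.750000
u = exp(sigma*sqrt(dt)) = 1.090463; d = 1/u = 0.917042
p = (exp((r-q)*dt) - d) / (u - d) = 0.789181
Discount per step: exp(-r*dt) = 0.948854
Stock lattice S(k, i) with i counting down-moves:
  k=0: S(0,0) = 109.8300
  k=1: S(1,0) = 119.7656; S(1,1) = 100.7187
  k=2: S(2,0) = 130.5999; S(2,1) = 109.8300; S(2,2) = 92.3632
Terminal payoffs V(N, i) = max(S_T - K, 0):
  V(2,0) = 10.949945; V(2,1) = 0.000000; V(2,2) = 0.000000
Backward induction: V(k, i) = exp(-r*dt) * [p * V(k+1, i) + (1-p) * V(k+1, i+1)].
  V(1,0) = exp(-r*dt) * [p*10.949945 + (1-p)*0.000000] = 8.199512
  V(1,1) = exp(-r*dt) * [p*0.000000 + (1-p)*0.000000] = 0.000000
  V(0,0) = exp(-r*dt) * [p*8.199512 + (1-p)*0.000000] = 6.139939


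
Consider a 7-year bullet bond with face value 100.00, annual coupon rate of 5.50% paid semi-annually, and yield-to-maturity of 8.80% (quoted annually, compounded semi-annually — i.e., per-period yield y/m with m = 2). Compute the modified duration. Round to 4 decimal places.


Answer: Modified duration = 5.5304

Derivation:
Coupon per period c = face * coupon_rate / m = 2.750000
Periods per year m = 2; per-period yield y/m = 0.044000
Number of cashflows N = 14
Cashflows (t years, CF_t, discount factor 1/(1+y/m)^(m*t), PV):
  t = 0.5000: CF_t = 2.750000, DF = 0.957854, PV = 2.634100
  t = 1.0000: CF_t = 2.750000, DF = 0.917485, PV = 2.523084
  t = 1.5000: CF_t = 2.750000, DF = 0.878817, PV = 2.416747
  t = 2.0000: CF_t = 2.750000, DF = 0.841779, PV = 2.314892
  t = 2.5000: CF_t = 2.750000, DF = 0.806302, PV = 2.217329
  t = 3.0000: CF_t = 2.750000, DF = 0.772320, PV = 2.123879
  t = 3.5000: CF_t = 2.750000, DF = 0.739770, PV = 2.034367
  t = 4.0000: CF_t = 2.750000, DF = 0.708592, PV = 1.948627
  t = 4.5000: CF_t = 2.750000, DF = 0.678728, PV = 1.866501
  t = 5.0000: CF_t = 2.750000, DF = 0.650122, PV = 1.787836
  t = 5.5000: CF_t = 2.750000, DF = 0.622722, PV = 1.712487
  t = 6.0000: CF_t = 2.750000, DF = 0.596477, PV = 1.640313
  t = 6.5000: CF_t = 2.750000, DF = 0.571339, PV = 1.571181
  t = 7.0000: CF_t = 102.750000, DF = 0.547259, PV = 56.230876
Price P = sum_t PV_t = 83.022218
First compute Macaulay numerator sum_t t * PV_t:
  t * PV_t at t = 0.5000: 1.317050
  t * PV_t at t = 1.0000: 2.523084
  t * PV_t at t = 1.5000: 3.625121
  t * PV_t at t = 2.0000: 4.629784
  t * PV_t at t = 2.5000: 5.543323
  t * PV_t at t = 3.0000: 6.371636
  t * PV_t at t = 3.5000: 7.120283
  t * PV_t at t = 4.0000: 7.794508
  t * PV_t at t = 4.5000: 8.399254
  t * PV_t at t = 5.0000: 8.939181
  t * PV_t at t = 5.5000: 9.418677
  t * PV_t at t = 6.0000: 9.841878
  t * PV_t at t = 6.5000: 10.212676
  t * PV_t at t = 7.0000: 393.616132
Macaulay duration D = 479.352585 / 83.022218 = 5.773787
Modified duration = D / (1 + y/m) = 5.773787 / (1 + 0.044000) = 5.530447


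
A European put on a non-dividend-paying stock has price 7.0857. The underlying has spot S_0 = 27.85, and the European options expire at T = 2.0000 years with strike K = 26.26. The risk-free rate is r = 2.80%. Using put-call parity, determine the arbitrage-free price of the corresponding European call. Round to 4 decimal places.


Put-call parity: C - P = S_0 * exp(-qT) - K * exp(-rT).
S_0 * exp(-qT) = 27.8500 * 1.00000000 = 27.85000000
K * exp(-rT) = 26.2600 * 0.94553914 = 24.82985771
C = P + S*exp(-qT) - K*exp(-rT)
C = 7.0857 + 27.85000000 - 24.82985771 = 10.1058

Answer: Call price = 10.1058


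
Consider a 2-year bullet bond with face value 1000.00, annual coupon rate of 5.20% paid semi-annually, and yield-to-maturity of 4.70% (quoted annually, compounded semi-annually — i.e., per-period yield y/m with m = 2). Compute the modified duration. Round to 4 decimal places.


Answer: Modified duration = 1.8814

Derivation:
Coupon per period c = face * coupon_rate / m = 26.000000
Periods per year m = 2; per-period yield y/m = 0.023500
Number of cashflows N = 4
Cashflows (t years, CF_t, discount factor 1/(1+y/m)^(m*t), PV):
  t = 0.5000: CF_t = 26.000000, DF = 0.977040, PV = 25.403029
  t = 1.0000: CF_t = 26.000000, DF = 0.954606, PV = 24.819764
  t = 1.5000: CF_t = 26.000000, DF = 0.932688, PV = 24.249892
  t = 2.0000: CF_t = 1026.000000, DF = 0.911273, PV = 934.966333
Price P = sum_t PV_t = 1009.439018
First compute Macaulay numerator sum_t t * PV_t:
  t * PV_t at t = 0.5000: 12.701514
  t * PV_t at t = 1.0000: 24.819764
  t * PV_t at t = 1.5000: 36.374838
  t * PV_t at t = 2.0000: 1869.932666
Macaulay duration D = 1943.828783 / 1009.439018 = 1.925653
Modified duration = D / (1 + y/m) = 1.925653 / (1 + 0.023500) = 1.881439


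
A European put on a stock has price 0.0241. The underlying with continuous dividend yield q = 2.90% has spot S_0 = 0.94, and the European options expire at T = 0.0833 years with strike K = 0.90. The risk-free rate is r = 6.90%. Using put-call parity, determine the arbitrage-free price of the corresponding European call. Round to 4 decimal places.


Answer: Call price = 0.0670

Derivation:
Put-call parity: C - P = S_0 * exp(-qT) - K * exp(-rT).
S_0 * exp(-qT) = 0.9400 * 0.99758722 = 0.93773198
K * exp(-rT) = 0.9000 * 0.99426879 = 0.89484191
C = P + S*exp(-qT) - K*exp(-rT)
C = 0.0241 + 0.93773198 - 0.89484191 = 0.0670


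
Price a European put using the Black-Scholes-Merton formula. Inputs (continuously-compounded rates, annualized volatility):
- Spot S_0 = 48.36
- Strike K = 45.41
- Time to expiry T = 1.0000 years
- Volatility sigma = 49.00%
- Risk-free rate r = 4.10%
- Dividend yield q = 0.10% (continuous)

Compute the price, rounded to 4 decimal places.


d1 = (ln(S/K) + (r - q + 0.5*sigma^2) * T) / (sigma * sqrt(T)) = 0.45508302
d2 = d1 - sigma * sqrt(T) = -0.03491698
exp(-rT) = 0.95982913; exp(-qT) = 0.99900050
P = K * exp(-rT) * N(-d2) - S_0 * exp(-qT) * N(-d1)
N(-d1) = 0.32452476; N(-d2) = 0.51392703
P = 45.4100 * 0.95982913 * 0.51392703 - 48.3600 * 0.99900050 * 0.32452476 = 6.7216

Answer: Price = 6.7216


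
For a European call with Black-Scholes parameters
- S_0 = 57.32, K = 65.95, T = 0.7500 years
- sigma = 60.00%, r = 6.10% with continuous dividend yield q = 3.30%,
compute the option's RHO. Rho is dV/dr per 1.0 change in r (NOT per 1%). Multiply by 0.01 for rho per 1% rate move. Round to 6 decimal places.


Answer: Rho = 14.757062

Derivation:
d1 = 0.0303161311; d2 = -0.4892991112
phi(d1) = 0.3987589950; exp(-qT) = 0.9755537700; exp(-rT) = 0.9552807525
N(d2) = 0.3123149751
Rho = K*T*exp(-rT)*N(d2) = 65.9500 * 0.7500 * 0.9552807525 * 0.3123149751 = 14.757062


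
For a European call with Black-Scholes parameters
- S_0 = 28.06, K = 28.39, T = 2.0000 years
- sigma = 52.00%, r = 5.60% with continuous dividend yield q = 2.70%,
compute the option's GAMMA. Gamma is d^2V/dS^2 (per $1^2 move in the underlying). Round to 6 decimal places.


d1 = 0.4306662464; d2 = -0.3047248060
phi(d1) = 0.3636093358; exp(-qT) = 0.9474321065; exp(-rT) = 0.8940442575
Gamma = exp(-qT) * phi(d1) / (S * sigma * sqrt(T)) = 0.9474321065 * 0.3636093358 / (28.0600 * 0.5200 * 1.4142135624) = 0.016695

Answer: Gamma = 0.016695


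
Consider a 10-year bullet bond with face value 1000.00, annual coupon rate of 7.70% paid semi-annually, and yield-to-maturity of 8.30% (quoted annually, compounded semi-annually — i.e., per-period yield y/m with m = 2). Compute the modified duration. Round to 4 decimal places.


Answer: Modified duration = 6.8025

Derivation:
Coupon per period c = face * coupon_rate / m = 38.500000
Periods per year m = 2; per-period yield y/m = 0.041500
Number of cashflows N = 20
Cashflows (t years, CF_t, discount factor 1/(1+y/m)^(m*t), PV):
  t = 0.5000: CF_t = 38.500000, DF = 0.960154, PV = 36.965915
  t = 1.0000: CF_t = 38.500000, DF = 0.921895, PV = 35.492957
  t = 1.5000: CF_t = 38.500000, DF = 0.885161, PV = 34.078691
  t = 2.0000: CF_t = 38.500000, DF = 0.849890, PV = 32.720779
  t = 2.5000: CF_t = 38.500000, DF = 0.816025, PV = 31.416974
  t = 3.0000: CF_t = 38.500000, DF = 0.783510, PV = 30.165122
  t = 3.5000: CF_t = 38.500000, DF = 0.752290, PV = 28.963151
  t = 4.0000: CF_t = 38.500000, DF = 0.722314, PV = 27.809074
  t = 4.5000: CF_t = 38.500000, DF = 0.693532, PV = 26.700984
  t = 5.0000: CF_t = 38.500000, DF = 0.665897, PV = 25.637046
  t = 5.5000: CF_t = 38.500000, DF = 0.639364, PV = 24.615503
  t = 6.0000: CF_t = 38.500000, DF = 0.613887, PV = 23.634664
  t = 6.5000: CF_t = 38.500000, DF = 0.589426, PV = 22.692909
  t = 7.0000: CF_t = 38.500000, DF = 0.565940, PV = 21.788678
  t = 7.5000: CF_t = 38.500000, DF = 0.543389, PV = 20.920479
  t = 8.0000: CF_t = 38.500000, DF = 0.521737, PV = 20.086873
  t = 8.5000: CF_t = 38.500000, DF = 0.500948, PV = 19.286484
  t = 9.0000: CF_t = 38.500000, DF = 0.480987, PV = 18.517988
  t = 9.5000: CF_t = 38.500000, DF = 0.461821, PV = 17.780113
  t = 10.0000: CF_t = 1038.500000, DF = 0.443419, PV = 460.490861
Price P = sum_t PV_t = 959.765245
First compute Macaulay numerator sum_t t * PV_t:
  t * PV_t at t = 0.5000: 18.482957
  t * PV_t at t = 1.0000: 35.492957
  t * PV_t at t = 1.5000: 51.118037
  t * PV_t at t = 2.0000: 65.441558
  t * PV_t at t = 2.5000: 78.542436
  t * PV_t at t = 3.0000: 90.495366
  t * PV_t at t = 3.5000: 101.371029
  t * PV_t at t = 4.0000: 111.236298
  t * PV_t at t = 4.5000: 120.154426
  t * PV_t at t = 5.0000: 128.185231
  t * PV_t at t = 5.5000: 135.385266
  t * PV_t at t = 6.0000: 141.807986
  t * PV_t at t = 6.5000: 147.503906
  t * PV_t at t = 7.0000: 152.520749
  t * PV_t at t = 7.5000: 156.903589
  t * PV_t at t = 8.0000: 160.694987
  t * PV_t at t = 8.5000: 163.935116
  t * PV_t at t = 9.0000: 166.661890
  t * PV_t at t = 9.5000: 168.911074
  t * PV_t at t = 10.0000: 4604.908607
Macaulay duration D = 6799.753463 / 959.765245 = 7.084809
Modified duration = D / (1 + y/m) = 7.084809 / (1 + 0.041500) = 6.802505
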